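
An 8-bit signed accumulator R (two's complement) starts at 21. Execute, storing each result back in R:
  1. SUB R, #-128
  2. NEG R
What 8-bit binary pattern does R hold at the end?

01101011

Start: R = 21 = 00010101.
R = 21 − (-128) = 149; wraps to -107 = 10010101
R = −(-107) = 107 = 01101011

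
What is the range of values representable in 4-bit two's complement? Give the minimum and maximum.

min = -8, max = 7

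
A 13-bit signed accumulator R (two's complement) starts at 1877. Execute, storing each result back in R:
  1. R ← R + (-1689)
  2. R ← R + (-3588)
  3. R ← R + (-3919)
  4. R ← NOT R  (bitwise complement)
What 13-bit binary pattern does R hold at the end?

1110010010110

Start: R = 1877 = 0011101010101.
R = 1877 + (-1689) = 188 = 0000010111100
R = 188 + (-3588) = -3400 = 1001010111000
R = -3400 + (-3919) = -7319; wraps to 873 = 0001101101001
R = NOT 0001101101001 = 1110010010110 = -874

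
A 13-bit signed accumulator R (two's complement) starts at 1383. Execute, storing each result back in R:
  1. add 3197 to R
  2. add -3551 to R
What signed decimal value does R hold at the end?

Start: R = 1383 = 0010101100111.
R = 1383 + 3197 = 4580; wraps to -3612 = 1000111100100
R = -3612 + (-3551) = -7163; wraps to 1029 = 0010000000101

1029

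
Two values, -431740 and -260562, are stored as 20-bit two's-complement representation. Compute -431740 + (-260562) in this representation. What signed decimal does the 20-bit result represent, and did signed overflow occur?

356274; overflow

-431740 → 10010110100110000100
-260562 → 11000000011000101110
  10010110100110000100
+ 11000000011000101110
= 01010110111110110010  (discard carry-out 1)
Result 01010110111110110010: MSB = 0 → value 356274.
Both addends are negative but the stored result is non-negative: signed overflow. The true value -431740 + (-260562) = -692302 lies outside [-524288, 524287].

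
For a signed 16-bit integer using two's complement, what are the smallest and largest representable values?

min = -32768, max = 32767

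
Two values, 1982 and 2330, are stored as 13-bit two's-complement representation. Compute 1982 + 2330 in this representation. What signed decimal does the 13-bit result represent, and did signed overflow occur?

-3880; overflow

1982 → 0011110111110
2330 → 0100100011010
  0011110111110
+ 0100100011010
= 1000011011000
Result 1000011011000: MSB = 1 → 4312 − 8192 = -3880.
Both addends are non-negative but the stored result is negative: signed overflow. The true value 1982 + 2330 = 4312 lies outside [-4096, 4095].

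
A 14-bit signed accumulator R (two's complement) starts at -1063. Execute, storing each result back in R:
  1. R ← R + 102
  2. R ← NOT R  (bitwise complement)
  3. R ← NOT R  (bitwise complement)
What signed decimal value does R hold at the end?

-961

Start: R = -1063 = 11101111011001.
R = -1063 + 102 = -961 = 11110000111111
R = NOT 11110000111111 = 00001111000000 = 960
R = NOT 00001111000000 = 11110000111111 = -961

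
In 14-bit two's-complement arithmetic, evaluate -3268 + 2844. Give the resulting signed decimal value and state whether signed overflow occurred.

-3268 → 11001100111100
2844 → 00101100011100
  11001100111100
+ 00101100011100
= 11111001011000
Result 11111001011000: MSB = 1 → 15960 − 16384 = -424.
Addends have opposite signs, so signed overflow cannot occur.

-424; no overflow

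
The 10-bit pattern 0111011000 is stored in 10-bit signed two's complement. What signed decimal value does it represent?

MSB is 0, so the value is non-negative: 0111011000 = 472.

472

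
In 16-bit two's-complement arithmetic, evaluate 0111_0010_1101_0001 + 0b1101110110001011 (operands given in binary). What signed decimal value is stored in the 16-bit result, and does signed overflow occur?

0111_0010_1101_0001 → 0111001011010001 = 29393 (signed)
0b1101110110001011 → 1101110110001011 = -8821 (signed)
  0111001011010001
+ 1101110110001011
= 0101000001011100  (discard carry-out 1)
Result 0101000001011100: MSB = 0 → value 20572.
Addends have opposite signs, so signed overflow cannot occur.

20572; no overflow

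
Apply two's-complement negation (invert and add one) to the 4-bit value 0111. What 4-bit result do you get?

1001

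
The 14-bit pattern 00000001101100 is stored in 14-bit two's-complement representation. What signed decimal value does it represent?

108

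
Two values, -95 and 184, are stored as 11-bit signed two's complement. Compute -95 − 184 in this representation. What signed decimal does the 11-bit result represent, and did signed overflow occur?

-95 → 11110100001
184 → 00010111000
Subtract via negate-and-add: invert 00010111000 + 1 = 11101001000 (i.e. -184).
  11110100001
+ 11101001000
= 11011101001  (discard carry-out 1)
Result 11011101001: MSB = 1 → 1769 − 2048 = -279.
Both addends (after negating the subtrahend) are negative and so is the stored result: no signed overflow.

-279; no overflow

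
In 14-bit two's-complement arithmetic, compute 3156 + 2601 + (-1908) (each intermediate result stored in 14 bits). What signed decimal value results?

3849

3156 + 2601 = 5757 (01011001111101)
5757 + (-1908) = 3849 (00111100001001)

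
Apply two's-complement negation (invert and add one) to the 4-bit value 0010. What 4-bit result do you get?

1110

Invert: 1101. Add 1: 1110.
Check: 0010 = 2, 1110 = -2.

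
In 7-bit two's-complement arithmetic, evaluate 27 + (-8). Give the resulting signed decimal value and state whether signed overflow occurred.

19; no overflow

27 → 0011011
-8 → 1111000
  0011011
+ 1111000
= 0010011  (discard carry-out 1)
Result 0010011: MSB = 0 → value 19.
Addends have opposite signs, so signed overflow cannot occur.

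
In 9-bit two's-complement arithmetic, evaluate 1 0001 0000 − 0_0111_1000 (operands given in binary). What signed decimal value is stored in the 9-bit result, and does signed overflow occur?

1 0001 0000 → 100010000 = -240 (signed)
0_0111_1000 → 001111000 = 120 (signed)
Subtract via negate-and-add: invert 001111000 + 1 = 110001000 (i.e. -120).
  100010000
+ 110001000
= 010011000  (discard carry-out 1)
Result 010011000: MSB = 0 → value 152.
Both addends (after negating the subtrahend) are negative but the stored result is non-negative: signed overflow. The true value -240 − 120 = -360 lies outside [-256, 255].

152; overflow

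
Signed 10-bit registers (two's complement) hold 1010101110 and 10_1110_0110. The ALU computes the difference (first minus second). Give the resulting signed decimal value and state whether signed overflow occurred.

-56; no overflow

1010101110 = -338 (signed)
10_1110_0110 → 1011100110 = -282 (signed)
Subtract via negate-and-add: invert 1011100110 + 1 = 0100011010 (i.e. 282).
  1010101110
+ 0100011010
= 1111001000
Result 1111001000: MSB = 1 → 968 − 1024 = -56.
Addends (after negating the subtrahend) have opposite signs, so signed overflow cannot occur.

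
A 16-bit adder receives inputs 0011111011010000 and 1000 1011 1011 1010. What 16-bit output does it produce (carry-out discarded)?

  0011111011010000
+ 1000101110111010
= 1100101010001010

1100101010001010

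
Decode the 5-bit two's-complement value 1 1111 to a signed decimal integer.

-1

MSB is 1, so the value is negative.
Unsigned reading: 31. Subtract 2^5 = 32: 31 − 32 = -1.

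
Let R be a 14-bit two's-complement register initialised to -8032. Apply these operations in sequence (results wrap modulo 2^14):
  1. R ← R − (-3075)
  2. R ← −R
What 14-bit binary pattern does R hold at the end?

Start: R = -8032 = 10000010100000.
R = -8032 − (-3075) = -4957 = 10110010100011
R = −(-4957) = 4957 = 01001101011101

01001101011101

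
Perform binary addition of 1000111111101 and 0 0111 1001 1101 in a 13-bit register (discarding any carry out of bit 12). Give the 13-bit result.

1100110011010

  1000111111101
+ 0011110011101
= 1100110011010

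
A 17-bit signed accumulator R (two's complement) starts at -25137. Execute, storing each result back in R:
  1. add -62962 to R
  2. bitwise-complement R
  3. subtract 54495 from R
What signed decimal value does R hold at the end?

33603

Start: R = -25137 = 11001110111001111.
R = -25137 + (-62962) = -88099; wraps to 42973 = 01010011111011101
R = NOT 01010011111011101 = 10101100000100010 = -42974
R = -42974 − 54495 = -97469; wraps to 33603 = 01000001101000011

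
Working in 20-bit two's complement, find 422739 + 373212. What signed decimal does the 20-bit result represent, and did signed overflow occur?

-252625; overflow

422739 → 01100111001101010011
373212 → 01011011000111011100
  01100111001101010011
+ 01011011000111011100
= 11000010010100101111
Result 11000010010100101111: MSB = 1 → 795951 − 1048576 = -252625.
Both addends are non-negative but the stored result is negative: signed overflow. The true value 422739 + 373212 = 795951 lies outside [-524288, 524287].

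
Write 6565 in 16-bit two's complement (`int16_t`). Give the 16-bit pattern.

0001100110100101

6565 is non-negative, so write it directly in 16 bits: 0001100110100101.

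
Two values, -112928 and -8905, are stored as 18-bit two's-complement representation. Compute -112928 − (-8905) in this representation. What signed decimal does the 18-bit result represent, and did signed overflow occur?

-112928 → 100100011011100000
-8905 → 111101110100110111
Subtract via negate-and-add: invert 111101110100110111 + 1 = 000010001011001001 (i.e. 8905).
  100100011011100000
+ 000010001011001001
= 100110100110101001
Result 100110100110101001: MSB = 1 → 158121 − 262144 = -104023.
Addends (after negating the subtrahend) have opposite signs, so signed overflow cannot occur.

-104023; no overflow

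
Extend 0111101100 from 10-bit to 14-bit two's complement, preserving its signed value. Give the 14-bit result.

MSB of 0111101100 is 0; replicate it into the new high bits.
0000|0111101100 → 00000111101100 (still 492).

00000111101100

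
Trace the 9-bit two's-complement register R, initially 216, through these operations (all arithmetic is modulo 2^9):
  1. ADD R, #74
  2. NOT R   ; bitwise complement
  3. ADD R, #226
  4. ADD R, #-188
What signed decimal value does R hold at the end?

-253

Start: R = 216 = 011011000.
R = 216 + 74 = 290; wraps to -222 = 100100010
R = NOT 100100010 = 011011101 = 221
R = 221 + 226 = 447; wraps to -65 = 110111111
R = -65 + (-188) = -253 = 100000011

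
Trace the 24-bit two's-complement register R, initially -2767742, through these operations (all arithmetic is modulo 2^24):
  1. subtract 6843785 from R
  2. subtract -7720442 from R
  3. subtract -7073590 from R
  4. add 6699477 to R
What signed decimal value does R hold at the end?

-4895234

Start: R = -2767742 = 110101011100010010000010.
R = -2767742 − 6843785 = -9611527; wraps to 7165689 = 011011010101011011111001
R = 7165689 − (-7720442) = 14886131; wraps to -1891085 = 111000110010010011110011
R = -1891085 − (-7073590) = 5182505 = 010011110001010000101001
R = 5182505 + 6699477 = 11881982; wraps to -4895234 = 101101010100110111111110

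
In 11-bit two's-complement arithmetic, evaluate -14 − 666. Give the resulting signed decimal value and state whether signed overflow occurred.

-680; no overflow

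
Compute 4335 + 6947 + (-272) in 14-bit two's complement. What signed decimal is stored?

4335 + 6947 = 11282 → wraps to -5102 (10110000010010)
-5102 + (-272) = -5374 (10101100000010)

-5374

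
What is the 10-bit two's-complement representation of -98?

1110011110

|-98| = 98 = 0001100010 in 10 bits.
Invert the bits: 1110011101. Add 1: 1110011110.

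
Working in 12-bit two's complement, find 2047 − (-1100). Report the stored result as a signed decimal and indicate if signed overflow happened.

-949; overflow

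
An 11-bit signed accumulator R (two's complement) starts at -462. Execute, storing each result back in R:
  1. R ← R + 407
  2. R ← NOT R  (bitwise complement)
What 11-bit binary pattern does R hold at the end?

00000110110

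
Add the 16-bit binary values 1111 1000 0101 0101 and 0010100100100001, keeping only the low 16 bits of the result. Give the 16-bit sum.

0010000101110110

  1111100001010101
+ 0010100100100001
= 0010000101110110  (discard carry-out 1)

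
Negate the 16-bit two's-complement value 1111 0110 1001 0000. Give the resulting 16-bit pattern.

0000100101110000

Invert: 0000100101101111. Add 1: 0000100101110000.
Check: 1111011010010000 = -2416, 0000100101110000 = 2416.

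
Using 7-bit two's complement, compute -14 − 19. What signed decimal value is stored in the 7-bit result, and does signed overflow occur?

-33; no overflow

-14 → 1110010
19 → 0010011
Subtract via negate-and-add: invert 0010011 + 1 = 1101101 (i.e. -19).
  1110010
+ 1101101
= 1011111  (discard carry-out 1)
Result 1011111: MSB = 1 → 95 − 128 = -33.
Both addends (after negating the subtrahend) are negative and so is the stored result: no signed overflow.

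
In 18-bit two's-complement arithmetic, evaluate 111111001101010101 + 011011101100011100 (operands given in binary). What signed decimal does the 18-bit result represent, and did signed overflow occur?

110193; no overflow

111111001101010101 = -3243 (signed)
011011101100011100 = 113436 (signed)
  111111001101010101
+ 011011101100011100
= 011010111001110001  (discard carry-out 1)
Result 011010111001110001: MSB = 0 → value 110193.
Addends have opposite signs, so signed overflow cannot occur.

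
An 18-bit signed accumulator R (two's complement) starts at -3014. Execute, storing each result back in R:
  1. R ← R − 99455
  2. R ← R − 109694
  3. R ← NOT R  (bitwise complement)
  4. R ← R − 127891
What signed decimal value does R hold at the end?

84271

Start: R = -3014 = 111111010000111010.
R = -3014 − 99455 = -102469 = 100110111110111011
R = -102469 − 109694 = -212163; wraps to 49981 = 001100001100111101
R = NOT 001100001100111101 = 110011110011000010 = -49982
R = -49982 − 127891 = -177873; wraps to 84271 = 010100100100101111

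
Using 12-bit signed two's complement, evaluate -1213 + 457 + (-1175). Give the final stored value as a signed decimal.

-1213 + 457 = -756 (110100001100)
-756 + (-1175) = -1931 (100001110101)

-1931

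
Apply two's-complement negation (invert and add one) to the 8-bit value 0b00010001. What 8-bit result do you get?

Invert: 11101110. Add 1: 11101111.
Check: 00010001 = 17, 11101111 = -17.

11101111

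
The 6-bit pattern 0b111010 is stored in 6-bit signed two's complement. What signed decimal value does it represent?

-6

MSB is 1, so the value is negative.
Unsigned reading: 58. Subtract 2^6 = 64: 58 − 64 = -6.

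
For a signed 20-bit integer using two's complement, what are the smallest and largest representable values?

min = -524288, max = 524287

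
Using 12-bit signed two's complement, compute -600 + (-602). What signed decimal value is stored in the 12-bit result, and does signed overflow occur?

-1202; no overflow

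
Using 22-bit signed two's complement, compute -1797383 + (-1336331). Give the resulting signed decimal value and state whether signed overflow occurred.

1060590; overflow

-1797383 → 1001001001001011111001
-1336331 → 1010111001101111110101
  1001001001001011111001
+ 1010111001101111110101
= 0100000010111011101110  (discard carry-out 1)
Result 0100000010111011101110: MSB = 0 → value 1060590.
Both addends are negative but the stored result is non-negative: signed overflow. The true value -1797383 + (-1336331) = -3133714 lies outside [-2097152, 2097151].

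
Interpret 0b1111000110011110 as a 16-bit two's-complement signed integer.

-3682

MSB is 1, so the value is negative.
Unsigned reading: 61854. Subtract 2^16 = 65536: 61854 − 65536 = -3682.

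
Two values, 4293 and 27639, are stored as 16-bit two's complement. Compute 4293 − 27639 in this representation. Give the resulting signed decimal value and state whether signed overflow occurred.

-23346; no overflow

4293 → 0001000011000101
27639 → 0110101111110111
Subtract via negate-and-add: invert 0110101111110111 + 1 = 1001010000001001 (i.e. -27639).
  0001000011000101
+ 1001010000001001
= 1010010011001110
Result 1010010011001110: MSB = 1 → 42190 − 65536 = -23346.
Addends (after negating the subtrahend) have opposite signs, so signed overflow cannot occur.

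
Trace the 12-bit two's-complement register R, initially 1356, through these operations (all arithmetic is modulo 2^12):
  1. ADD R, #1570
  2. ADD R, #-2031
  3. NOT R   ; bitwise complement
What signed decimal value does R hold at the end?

Start: R = 1356 = 010101001100.
R = 1356 + 1570 = 2926; wraps to -1170 = 101101101110
R = -1170 + (-2031) = -3201; wraps to 895 = 001101111111
R = NOT 001101111111 = 110010000000 = -896

-896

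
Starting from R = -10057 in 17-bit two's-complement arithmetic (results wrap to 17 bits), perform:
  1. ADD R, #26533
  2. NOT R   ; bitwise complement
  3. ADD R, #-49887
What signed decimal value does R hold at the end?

64708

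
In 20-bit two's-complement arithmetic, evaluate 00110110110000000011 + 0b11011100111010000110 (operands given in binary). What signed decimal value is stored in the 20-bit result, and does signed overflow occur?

80521; no overflow

00110110110000000011 = 224259 (signed)
0b11011100111010000110 → 11011100111010000110 = -143738 (signed)
  00110110110000000011
+ 11011100111010000110
= 00010011101010001001  (discard carry-out 1)
Result 00010011101010001001: MSB = 0 → value 80521.
Addends have opposite signs, so signed overflow cannot occur.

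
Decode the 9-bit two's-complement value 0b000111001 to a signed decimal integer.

57

MSB is 0, so the value is non-negative: 000111001 = 57.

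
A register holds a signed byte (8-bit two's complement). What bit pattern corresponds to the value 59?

59 is non-negative, so write it directly in 8 bits: 00111011.

00111011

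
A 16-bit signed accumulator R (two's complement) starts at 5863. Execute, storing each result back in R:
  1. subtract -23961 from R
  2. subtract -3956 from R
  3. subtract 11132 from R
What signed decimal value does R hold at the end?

22648

Start: R = 5863 = 0001011011100111.
R = 5863 − (-23961) = 29824 = 0111010010000000
R = 29824 − (-3956) = 33780; wraps to -31756 = 1000001111110100
R = -31756 − 11132 = -42888; wraps to 22648 = 0101100001111000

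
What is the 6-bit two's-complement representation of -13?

110011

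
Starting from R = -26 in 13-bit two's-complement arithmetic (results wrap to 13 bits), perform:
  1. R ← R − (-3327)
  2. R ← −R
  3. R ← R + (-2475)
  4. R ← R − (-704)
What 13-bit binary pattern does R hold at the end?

Start: R = -26 = 1111111100110.
R = -26 − (-3327) = 3301 = 0110011100101
R = −(3301) = -3301 = 1001100011011
R = -3301 + (-2475) = -5776; wraps to 2416 = 0100101110000
R = 2416 − (-704) = 3120 = 0110000110000

0110000110000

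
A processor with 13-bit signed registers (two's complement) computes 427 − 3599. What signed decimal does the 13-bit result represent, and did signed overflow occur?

427 → 0000110101011
3599 → 0111000001111
Subtract via negate-and-add: invert 0111000001111 + 1 = 1000111110001 (i.e. -3599).
  0000110101011
+ 1000111110001
= 1001110011100
Result 1001110011100: MSB = 1 → 5020 − 8192 = -3172.
Addends (after negating the subtrahend) have opposite signs, so signed overflow cannot occur.

-3172; no overflow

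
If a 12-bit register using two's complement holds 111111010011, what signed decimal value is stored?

-45

MSB is 1, so the value is negative.
Invert: 000000101100. Add 1: 000000101101 = 45. So the value is −45.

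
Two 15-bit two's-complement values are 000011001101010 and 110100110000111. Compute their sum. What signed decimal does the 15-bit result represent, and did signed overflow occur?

-4111; no overflow

000011001101010 = 1642 (signed)
110100110000111 = -5753 (signed)
  000011001101010
+ 110100110000111
= 110111111110001
Result 110111111110001: MSB = 1 → 28657 − 32768 = -4111.
Addends have opposite signs, so signed overflow cannot occur.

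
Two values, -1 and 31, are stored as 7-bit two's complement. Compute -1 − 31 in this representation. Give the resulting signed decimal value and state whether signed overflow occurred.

-32; no overflow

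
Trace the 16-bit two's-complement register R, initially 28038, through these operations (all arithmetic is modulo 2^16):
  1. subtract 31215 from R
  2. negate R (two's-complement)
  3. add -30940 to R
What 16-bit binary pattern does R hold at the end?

1001001110001101

Start: R = 28038 = 0110110110000110.
R = 28038 − 31215 = -3177 = 1111001110010111
R = −(-3177) = 3177 = 0000110001101001
R = 3177 + (-30940) = -27763 = 1001001110001101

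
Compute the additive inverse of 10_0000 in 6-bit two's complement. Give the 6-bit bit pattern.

Invert: 011111. Add 1: 100000.
(10_0000 is the minimum value -32; its negation overflows and yields itself.)

100000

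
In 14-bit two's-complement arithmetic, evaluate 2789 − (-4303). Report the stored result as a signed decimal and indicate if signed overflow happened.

7092; no overflow

2789 → 00101011100101
-4303 → 10111100110001
Subtract via negate-and-add: invert 10111100110001 + 1 = 01000011001111 (i.e. 4303).
  00101011100101
+ 01000011001111
= 01101110110100
Result 01101110110100: MSB = 0 → value 7092.
Both addends (after negating the subtrahend) are non-negative and so is the stored result: no signed overflow.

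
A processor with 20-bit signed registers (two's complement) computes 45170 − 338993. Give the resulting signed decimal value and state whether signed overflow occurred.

-293823; no overflow

45170 → 00001011000001110010
338993 → 01010010110000110001
Subtract via negate-and-add: invert 01010010110000110001 + 1 = 10101101001111001111 (i.e. -338993).
  00001011000001110010
+ 10101101001111001111
= 10111000010001000001
Result 10111000010001000001: MSB = 1 → 754753 − 1048576 = -293823.
Addends (after negating the subtrahend) have opposite signs, so signed overflow cannot occur.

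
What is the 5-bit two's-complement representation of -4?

11100

|-4| = 4 = 00100 in 5 bits.
Invert the bits: 11011. Add 1: 11100.
Check: 11100 reads as 28 − 32 = -4.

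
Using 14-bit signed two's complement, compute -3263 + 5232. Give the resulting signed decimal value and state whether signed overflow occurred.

1969; no overflow

-3263 → 11001101000001
5232 → 01010001110000
  11001101000001
+ 01010001110000
= 00011110110001  (discard carry-out 1)
Result 00011110110001: MSB = 0 → value 1969.
Addends have opposite signs, so signed overflow cannot occur.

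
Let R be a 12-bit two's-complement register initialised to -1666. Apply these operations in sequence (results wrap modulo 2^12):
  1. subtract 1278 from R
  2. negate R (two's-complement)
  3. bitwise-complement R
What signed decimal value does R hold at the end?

Start: R = -1666 = 100101111110.
R = -1666 − 1278 = -2944; wraps to 1152 = 010010000000
R = −(1152) = -1152 = 101110000000
R = NOT 101110000000 = 010001111111 = 1151

1151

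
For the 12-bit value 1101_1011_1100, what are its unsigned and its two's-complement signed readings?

Unsigned: 110110111100 = 3516.
Signed: MSB=1 → 3516 − 4096 = -580.

unsigned = 3516, signed = -580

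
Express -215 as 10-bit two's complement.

|-215| = 215 = 0011010111 in 10 bits.
Invert the bits: 1100101000. Add 1: 1100101001.

1100101001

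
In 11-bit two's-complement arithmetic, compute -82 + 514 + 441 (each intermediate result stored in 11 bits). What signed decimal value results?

-82 + 514 = 432 (00110110000)
432 + 441 = 873 (01101101001)

873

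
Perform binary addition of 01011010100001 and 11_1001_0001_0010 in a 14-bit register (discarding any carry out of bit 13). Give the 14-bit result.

00111110110011

  01011010100001
+ 11100100010010
= 00111110110011  (discard carry-out 1)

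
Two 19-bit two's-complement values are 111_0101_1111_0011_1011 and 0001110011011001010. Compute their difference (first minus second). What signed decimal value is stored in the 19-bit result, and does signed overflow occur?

111_0101_1111_0011_1011 → 1110101111100111011 = -41157 (signed)
0001110011011001010 = 59082 (signed)
Subtract via negate-and-add: invert 0001110011011001010 + 1 = 1110001100100110110 (i.e. -59082).
  1110101111100111011
+ 1110001100100110110
= 1100111100001110001  (discard carry-out 1)
Result 1100111100001110001: MSB = 1 → 424049 − 524288 = -100239.
Both addends (after negating the subtrahend) are negative and so is the stored result: no signed overflow.

-100239; no overflow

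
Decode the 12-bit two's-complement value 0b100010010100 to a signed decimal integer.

-1900

MSB is 1, so the value is negative.
Invert: 011101101011. Add 1: 011101101100 = 1900. So the value is −1900.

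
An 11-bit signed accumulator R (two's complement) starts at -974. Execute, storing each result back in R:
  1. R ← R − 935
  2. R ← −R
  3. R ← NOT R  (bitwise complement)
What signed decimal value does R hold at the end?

138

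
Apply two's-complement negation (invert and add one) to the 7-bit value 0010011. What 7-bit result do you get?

1101101

Invert: 1101100. Add 1: 1101101.
Check: 0010011 = 19, 1101101 = -19.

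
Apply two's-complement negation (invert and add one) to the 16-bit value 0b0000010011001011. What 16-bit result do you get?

Invert: 1111101100110100. Add 1: 1111101100110101.

1111101100110101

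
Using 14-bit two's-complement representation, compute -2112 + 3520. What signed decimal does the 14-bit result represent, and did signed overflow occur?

-2112 → 11011111000000
3520 → 00110111000000
  11011111000000
+ 00110111000000
= 00010110000000  (discard carry-out 1)
Result 00010110000000: MSB = 0 → value 1408.
Addends have opposite signs, so signed overflow cannot occur.

1408; no overflow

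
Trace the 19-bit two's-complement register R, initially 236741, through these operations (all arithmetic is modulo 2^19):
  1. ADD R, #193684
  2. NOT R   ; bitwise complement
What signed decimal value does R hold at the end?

93862

Start: R = 236741 = 0111001110011000101.
R = 236741 + 193684 = 430425; wraps to -93863 = 1101001000101011001
R = NOT 1101001000101011001 = 0010110111010100110 = 93862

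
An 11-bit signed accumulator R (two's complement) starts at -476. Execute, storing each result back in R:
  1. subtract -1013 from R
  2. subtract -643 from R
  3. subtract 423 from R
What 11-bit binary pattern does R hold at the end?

Start: R = -476 = 11000100100.
R = -476 − (-1013) = 537 = 01000011001
R = 537 − (-643) = 1180; wraps to -868 = 10010011100
R = -868 − 423 = -1291; wraps to 757 = 01011110101

01011110101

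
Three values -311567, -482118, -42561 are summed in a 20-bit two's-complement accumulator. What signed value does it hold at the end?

-311567 + (-482118) = -793685 → wraps to 254891 (00111110001110101011)
254891 + (-42561) = 212330 (00110011110101101010)

212330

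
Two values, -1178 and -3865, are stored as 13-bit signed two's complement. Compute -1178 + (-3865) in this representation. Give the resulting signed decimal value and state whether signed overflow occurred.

3149; overflow

-1178 → 1101101100110
-3865 → 1000011100111
  1101101100110
+ 1000011100111
= 0110001001101  (discard carry-out 1)
Result 0110001001101: MSB = 0 → value 3149.
Both addends are negative but the stored result is non-negative: signed overflow. The true value -1178 + (-3865) = -5043 lies outside [-4096, 4095].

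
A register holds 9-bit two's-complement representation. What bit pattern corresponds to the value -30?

|-30| = 30 = 000011110 in 9 bits.
Invert the bits: 111100001. Add 1: 111100010.
Check: 111100010 reads as 482 − 512 = -30.

111100010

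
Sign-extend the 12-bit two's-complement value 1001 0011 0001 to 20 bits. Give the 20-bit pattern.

11111111100100110001

MSB of 100100110001 is 1; replicate it into the new high bits.
11111111|100100110001 → 11111111100100110001 (still -1743).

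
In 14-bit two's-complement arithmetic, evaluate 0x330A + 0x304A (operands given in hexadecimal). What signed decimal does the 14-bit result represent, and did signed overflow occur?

0x330A = 11001100001010 = -3318 (signed)
0x304A = 11000001001010 = -4022 (signed)
  11001100001010
+ 11000001001010
= 10001101010100  (discard carry-out 1)
Result 10001101010100: MSB = 1 → 9044 − 16384 = -7340.
Both addends are negative and so is the stored result: no signed overflow.

-7340; no overflow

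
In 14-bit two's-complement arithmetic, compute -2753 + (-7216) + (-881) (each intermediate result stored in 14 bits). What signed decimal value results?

5534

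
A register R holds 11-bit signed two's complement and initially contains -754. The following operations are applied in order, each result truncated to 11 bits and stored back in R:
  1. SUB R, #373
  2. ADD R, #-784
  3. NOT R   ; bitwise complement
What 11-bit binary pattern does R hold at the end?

Start: R = -754 = 10100001110.
R = -754 − 373 = -1127; wraps to 921 = 01110011001
R = 921 + (-784) = 137 = 00010001001
R = NOT 00010001001 = 11101110110 = -138

11101110110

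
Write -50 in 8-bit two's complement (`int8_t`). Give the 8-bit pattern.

|-50| = 50 = 00110010 in 8 bits.
Invert the bits: 11001101. Add 1: 11001110.
Check: 11001110 reads as 206 − 256 = -50.

11001110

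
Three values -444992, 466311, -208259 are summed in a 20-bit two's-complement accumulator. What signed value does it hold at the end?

-444992 + 466311 = 21319 (00000101001101000111)
21319 + (-208259) = -186940 (11010010010111000100)

-186940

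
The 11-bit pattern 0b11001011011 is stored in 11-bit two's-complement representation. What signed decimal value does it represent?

-421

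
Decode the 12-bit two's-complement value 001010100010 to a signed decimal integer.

674

MSB is 0, so the value is non-negative: 001010100010 = 674.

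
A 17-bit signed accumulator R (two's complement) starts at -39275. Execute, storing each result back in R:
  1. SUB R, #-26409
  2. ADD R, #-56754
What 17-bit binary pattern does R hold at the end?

Start: R = -39275 = 10110011010010101.
R = -39275 − (-26409) = -12866 = 11100110110111110
R = -12866 + (-56754) = -69620; wraps to 61452 = 01111000000001100

01111000000001100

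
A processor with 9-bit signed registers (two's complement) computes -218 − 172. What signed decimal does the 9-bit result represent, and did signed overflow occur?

-218 → 100100110
172 → 010101100
Subtract via negate-and-add: invert 010101100 + 1 = 101010100 (i.e. -172).
  100100110
+ 101010100
= 001111010  (discard carry-out 1)
Result 001111010: MSB = 0 → value 122.
Both addends (after negating the subtrahend) are negative but the stored result is non-negative: signed overflow. The true value -218 − 172 = -390 lies outside [-256, 255].

122; overflow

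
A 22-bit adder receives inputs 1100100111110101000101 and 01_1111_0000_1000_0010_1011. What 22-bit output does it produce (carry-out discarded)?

0100011000010101110000

  1100100111110101000101
+ 0111110000100000101011
= 0100011000010101110000  (discard carry-out 1)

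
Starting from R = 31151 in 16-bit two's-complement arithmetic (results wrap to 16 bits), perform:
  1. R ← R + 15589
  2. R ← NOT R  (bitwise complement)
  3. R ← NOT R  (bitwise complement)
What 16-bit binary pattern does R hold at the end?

1011011010010100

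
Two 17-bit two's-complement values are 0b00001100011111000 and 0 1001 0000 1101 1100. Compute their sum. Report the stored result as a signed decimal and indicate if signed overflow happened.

43476; no overflow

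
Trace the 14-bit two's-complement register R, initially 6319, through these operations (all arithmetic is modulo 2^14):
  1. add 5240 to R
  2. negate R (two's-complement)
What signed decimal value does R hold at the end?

4825

Start: R = 6319 = 01100010101111.
R = 6319 + 5240 = 11559; wraps to -4825 = 10110100100111
R = −(-4825) = 4825 = 01001011011001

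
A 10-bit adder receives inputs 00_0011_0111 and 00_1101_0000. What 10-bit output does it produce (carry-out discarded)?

0100000111

  0000110111
+ 0011010000
= 0100000111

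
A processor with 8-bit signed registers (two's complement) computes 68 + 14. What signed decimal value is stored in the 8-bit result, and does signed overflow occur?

82; no overflow

68 → 01000100
14 → 00001110
  01000100
+ 00001110
= 01010010
Result 01010010: MSB = 0 → value 82.
Both addends are non-negative and so is the stored result: no signed overflow.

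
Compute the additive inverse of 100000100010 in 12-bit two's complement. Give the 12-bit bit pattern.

011111011110

Invert: 011111011101. Add 1: 011111011110.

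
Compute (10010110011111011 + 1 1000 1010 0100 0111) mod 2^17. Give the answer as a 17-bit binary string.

  10010110011111011
+ 11000101001000111
= 01011011101000010  (discard carry-out 1)

01011011101000010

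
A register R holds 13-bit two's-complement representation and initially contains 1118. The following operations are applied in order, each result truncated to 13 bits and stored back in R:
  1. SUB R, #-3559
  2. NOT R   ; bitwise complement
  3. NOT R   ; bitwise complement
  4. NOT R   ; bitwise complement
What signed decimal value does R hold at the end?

Start: R = 1118 = 0010001011110.
R = 1118 − (-3559) = 4677; wraps to -3515 = 1001001000101
R = NOT 1001001000101 = 0110110111010 = 3514
R = NOT 0110110111010 = 1001001000101 = -3515
R = NOT 1001001000101 = 0110110111010 = 3514

3514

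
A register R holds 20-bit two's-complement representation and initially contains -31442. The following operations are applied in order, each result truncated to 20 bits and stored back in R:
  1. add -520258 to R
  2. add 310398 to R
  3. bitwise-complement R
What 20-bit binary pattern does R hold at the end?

00111010111010010101

Start: R = -31442 = 11111000010100101110.
R = -31442 + (-520258) = -551700; wraps to 496876 = 01111001010011101100
R = 496876 + 310398 = 807274; wraps to -241302 = 11000101000101101010
R = NOT 11000101000101101010 = 00111010111010010101 = 241301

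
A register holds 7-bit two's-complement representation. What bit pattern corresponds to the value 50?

0110010

50 is non-negative, so write it directly in 7 bits: 0110010.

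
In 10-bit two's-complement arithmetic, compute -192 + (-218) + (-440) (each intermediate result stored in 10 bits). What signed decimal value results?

-192 + (-218) = -410 (1001100110)
-410 + (-440) = -850 → wraps to 174 (0010101110)

174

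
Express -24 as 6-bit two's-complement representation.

101000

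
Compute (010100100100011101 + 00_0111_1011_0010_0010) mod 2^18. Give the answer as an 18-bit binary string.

  010100100100011101
+ 000111101100100010
= 011100010000111111

011100010000111111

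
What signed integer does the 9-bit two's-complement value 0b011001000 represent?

MSB is 0, so the value is non-negative: 011001000 = 200.

200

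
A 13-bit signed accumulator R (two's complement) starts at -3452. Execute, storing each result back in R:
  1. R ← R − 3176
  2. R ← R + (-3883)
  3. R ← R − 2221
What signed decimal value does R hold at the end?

3652

Start: R = -3452 = 1001010000100.
R = -3452 − 3176 = -6628; wraps to 1564 = 0011000011100
R = 1564 + (-3883) = -2319 = 1011011110001
R = -2319 − 2221 = -4540; wraps to 3652 = 0111001000100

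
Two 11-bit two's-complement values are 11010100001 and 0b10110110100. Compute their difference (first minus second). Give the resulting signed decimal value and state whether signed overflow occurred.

237; no overflow

11010100001 = -351 (signed)
0b10110110100 → 10110110100 = -588 (signed)
Subtract via negate-and-add: invert 10110110100 + 1 = 01001001100 (i.e. 588).
  11010100001
+ 01001001100
= 00011101101  (discard carry-out 1)
Result 00011101101: MSB = 0 → value 237.
Addends (after negating the subtrahend) have opposite signs, so signed overflow cannot occur.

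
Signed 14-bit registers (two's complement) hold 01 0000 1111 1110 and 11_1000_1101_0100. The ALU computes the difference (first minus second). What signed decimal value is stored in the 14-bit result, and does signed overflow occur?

01 0000 1111 1110 → 01000011111110 = 4350 (signed)
11_1000_1101_0100 → 11100011010100 = -1836 (signed)
Subtract via negate-and-add: invert 11100011010100 + 1 = 00011100101100 (i.e. 1836).
  01000011111110
+ 00011100101100
= 01100000101010
Result 01100000101010: MSB = 0 → value 6186.
Both addends (after negating the subtrahend) are non-negative and so is the stored result: no signed overflow.

6186; no overflow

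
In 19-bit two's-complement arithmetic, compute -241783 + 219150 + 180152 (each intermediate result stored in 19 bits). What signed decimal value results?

157519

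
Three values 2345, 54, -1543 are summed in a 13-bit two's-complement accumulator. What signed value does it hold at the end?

856

2345 + 54 = 2399 (0100101011111)
2399 + (-1543) = 856 (0001101011000)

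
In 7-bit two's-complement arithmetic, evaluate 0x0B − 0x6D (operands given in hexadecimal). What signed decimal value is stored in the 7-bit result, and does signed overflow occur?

30; no overflow

0x0B = 0001011 = 11 (signed)
0x6D = 1101101 = -19 (signed)
Subtract via negate-and-add: invert 1101101 + 1 = 0010011 (i.e. 19).
  0001011
+ 0010011
= 0011110
Result 0011110: MSB = 0 → value 30.
Both addends (after negating the subtrahend) are non-negative and so is the stored result: no signed overflow.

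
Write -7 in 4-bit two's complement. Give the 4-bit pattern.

1001

|-7| = 7 = 0111 in 4 bits.
Invert the bits: 1000. Add 1: 1001.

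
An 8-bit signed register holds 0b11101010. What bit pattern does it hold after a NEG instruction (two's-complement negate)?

00010110

Invert: 00010101. Add 1: 00010110.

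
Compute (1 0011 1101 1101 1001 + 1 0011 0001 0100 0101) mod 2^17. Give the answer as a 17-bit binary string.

00110111100011110

  10011110111011001
+ 10011000101000101
= 00110111100011110  (discard carry-out 1)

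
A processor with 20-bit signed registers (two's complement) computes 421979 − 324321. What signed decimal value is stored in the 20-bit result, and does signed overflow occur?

421979 → 01100111000001011011
324321 → 01001111001011100001
Subtract via negate-and-add: invert 01001111001011100001 + 1 = 10110000110100011111 (i.e. -324321).
  01100111000001011011
+ 10110000110100011111
= 00010111110101111010  (discard carry-out 1)
Result 00010111110101111010: MSB = 0 → value 97658.
Addends (after negating the subtrahend) have opposite signs, so signed overflow cannot occur.

97658; no overflow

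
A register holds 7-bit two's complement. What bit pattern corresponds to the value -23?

|-23| = 23 = 0010111 in 7 bits.
Invert the bits: 1101000. Add 1: 1101001.

1101001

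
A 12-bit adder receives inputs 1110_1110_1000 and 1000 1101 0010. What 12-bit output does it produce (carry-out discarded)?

011110111010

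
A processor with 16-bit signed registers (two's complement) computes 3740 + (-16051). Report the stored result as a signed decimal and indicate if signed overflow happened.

-12311; no overflow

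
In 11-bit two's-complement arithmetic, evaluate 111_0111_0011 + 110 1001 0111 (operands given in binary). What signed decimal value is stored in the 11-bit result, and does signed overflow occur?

-502; no overflow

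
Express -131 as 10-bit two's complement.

1101111101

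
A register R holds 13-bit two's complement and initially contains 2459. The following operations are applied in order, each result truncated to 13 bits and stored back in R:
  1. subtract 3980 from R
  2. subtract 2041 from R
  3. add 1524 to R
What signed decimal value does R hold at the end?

-2038

Start: R = 2459 = 0100110011011.
R = 2459 − 3980 = -1521 = 1101000001111
R = -1521 − 2041 = -3562 = 1001000010110
R = -3562 + 1524 = -2038 = 1100000001010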